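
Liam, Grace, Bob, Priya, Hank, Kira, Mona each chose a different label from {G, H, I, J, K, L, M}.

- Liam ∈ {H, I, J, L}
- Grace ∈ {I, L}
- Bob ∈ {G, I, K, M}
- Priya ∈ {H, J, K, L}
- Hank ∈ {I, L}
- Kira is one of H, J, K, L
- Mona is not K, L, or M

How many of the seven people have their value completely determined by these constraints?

2

The 7 variables draw from only 7 values {G, H, I, J, K, L, M}, so each is used; only Bob can be M, hence Bob = M.
Among the 6 still-open variables, G fits only Mona (and all 6 values in {G, H, I, J, K, L} must be used), so Mona = G.
Grace and Hank share exactly the 2 values {I, L}; by pigeonhole those values go to them, so strike I, L from Liam, Priya, Kira.
Determined: Bob=M, Mona=G. The other people each still have more than one consistent value. That makes 2.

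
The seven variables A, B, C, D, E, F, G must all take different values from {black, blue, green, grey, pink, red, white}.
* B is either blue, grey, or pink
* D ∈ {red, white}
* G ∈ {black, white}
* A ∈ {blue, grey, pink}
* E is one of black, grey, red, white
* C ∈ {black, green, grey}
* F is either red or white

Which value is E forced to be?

Among the 7 variables, green fits only C (and all 7 values in {black, blue, green, grey, pink, red, white} must be used), so C = green.
The 2 variables D and F are confined to {red, white}, which locks those values in; drop them from E, G.
G has just one choice, so G = black. Eliminate black elsewhere: E.
So E = grey.

grey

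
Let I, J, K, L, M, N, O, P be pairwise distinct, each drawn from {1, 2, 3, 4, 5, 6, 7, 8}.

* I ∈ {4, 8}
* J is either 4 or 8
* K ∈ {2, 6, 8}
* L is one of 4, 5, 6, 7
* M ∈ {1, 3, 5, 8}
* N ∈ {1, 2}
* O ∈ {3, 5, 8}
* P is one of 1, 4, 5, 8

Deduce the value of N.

2

The 8 variables draw from only 8 values {1, 2, 3, 4, 5, 6, 7, 8}, so each is used; only L can be 7, hence L = 7.
Among the 7 still-open variables, 6 fits only K (and all 7 values in {1, 2, 3, 4, 5, 6, 8} must be used), so K = 6.
Among the 6 still-open variables, 2 fits only N (and all 6 values in {1, 2, 3, 4, 5, 8} must be used), so N = 2.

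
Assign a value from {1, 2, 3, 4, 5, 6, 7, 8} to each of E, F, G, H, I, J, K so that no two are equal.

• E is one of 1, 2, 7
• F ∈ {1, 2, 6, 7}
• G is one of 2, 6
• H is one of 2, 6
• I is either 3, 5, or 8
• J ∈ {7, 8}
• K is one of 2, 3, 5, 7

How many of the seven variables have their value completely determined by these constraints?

G and H share exactly the 2 values {2, 6}; by pigeonhole those values go to them, so strike 2, 6 from E, F, K.
The 2 variables E and F are confined to {1, 7}, which locks those values in; drop them from J, K.
That leaves J = 8. Remove 8 from I.
Determined: J=8. The other variables each still have more than one consistent value. That makes 1.

1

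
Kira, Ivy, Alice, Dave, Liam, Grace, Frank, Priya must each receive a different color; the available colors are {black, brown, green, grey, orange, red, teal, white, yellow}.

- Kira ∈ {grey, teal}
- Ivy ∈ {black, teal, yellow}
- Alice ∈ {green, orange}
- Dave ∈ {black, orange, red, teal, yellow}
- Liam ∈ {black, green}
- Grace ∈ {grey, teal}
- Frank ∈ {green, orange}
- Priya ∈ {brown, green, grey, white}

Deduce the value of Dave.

Kira and Grace share exactly the 2 values {grey, teal}; by pigeonhole those values go to them, so strike grey, teal from Ivy, Dave, Priya.
Alice and Frank share exactly the 2 values {green, orange}; by pigeonhole those values go to them, so strike green, orange from Dave, Liam, Priya.
That leaves Liam = black. Strike black from Ivy, Dave.
Ivy has just one choice, so Ivy = yellow. Strike yellow from Dave.
So Dave = red.

red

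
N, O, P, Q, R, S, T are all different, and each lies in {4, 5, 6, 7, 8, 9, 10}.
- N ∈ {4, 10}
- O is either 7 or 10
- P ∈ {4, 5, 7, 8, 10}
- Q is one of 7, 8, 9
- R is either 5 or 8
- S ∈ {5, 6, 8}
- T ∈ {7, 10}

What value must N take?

4

Among the 7 variables, 6 fits only S (and all 7 values in {4, 5, 6, 7, 8, 9, 10} must be used), so S = 6.
The 6 still-open variables draw from only 6 values {4, 5, 7, 8, 9, 10}, so each is used; only Q can be 9, hence Q = 9.
O and T share exactly the 2 values {7, 10}; by pigeonhole those values go to them, so strike 7, 10 from N, P.
So N = 4.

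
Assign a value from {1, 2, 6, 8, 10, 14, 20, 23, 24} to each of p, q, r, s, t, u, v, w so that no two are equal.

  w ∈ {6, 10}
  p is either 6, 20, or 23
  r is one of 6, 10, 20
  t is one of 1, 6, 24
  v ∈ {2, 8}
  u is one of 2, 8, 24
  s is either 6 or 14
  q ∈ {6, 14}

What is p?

23

The 2 variables q and s are confined to {6, 14}, which locks those values in; drop them from p, r, t, w.
w must be 10 (only option left). Remove 10 from r.
r's domain is down to {20}, so r = 20. Eliminate 20 elsewhere: p.
So p = 23.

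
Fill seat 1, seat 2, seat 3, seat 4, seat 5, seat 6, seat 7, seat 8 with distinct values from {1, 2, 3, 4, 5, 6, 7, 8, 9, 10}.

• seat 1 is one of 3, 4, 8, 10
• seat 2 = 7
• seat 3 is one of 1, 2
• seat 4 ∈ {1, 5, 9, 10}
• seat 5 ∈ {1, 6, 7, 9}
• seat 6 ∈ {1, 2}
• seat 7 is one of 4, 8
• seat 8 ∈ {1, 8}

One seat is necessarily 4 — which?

seat 2 must be 7 (only option left). Eliminate 7 elsewhere: seat 5.
seat 3 and seat 6 share exactly the 2 values {1, 2}; by pigeonhole those values go to them, so strike 1, 2 from seat 4, seat 5, seat 8.
seat 8's domain is down to {8}, so seat 8 = 8. Strike 8 from seat 1, seat 7.
So 4 goes to seat 7.

seat 7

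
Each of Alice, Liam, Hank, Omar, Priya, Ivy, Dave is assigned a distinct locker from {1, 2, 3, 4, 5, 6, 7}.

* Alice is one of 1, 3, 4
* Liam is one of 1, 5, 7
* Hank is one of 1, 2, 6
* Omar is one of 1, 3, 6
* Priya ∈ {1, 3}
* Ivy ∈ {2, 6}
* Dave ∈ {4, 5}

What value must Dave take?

The 7 variables together cover exactly {1, 2, 3, 4, 5, 6, 7} — 7 values for 7 variables — and 7 appears only in Liam's list, so Liam = 7.
The 6 still-open variables together cover exactly {1, 2, 3, 4, 5, 6} — 6 values for 6 variables — and 5 appears only in Dave's list, so Dave = 5.

5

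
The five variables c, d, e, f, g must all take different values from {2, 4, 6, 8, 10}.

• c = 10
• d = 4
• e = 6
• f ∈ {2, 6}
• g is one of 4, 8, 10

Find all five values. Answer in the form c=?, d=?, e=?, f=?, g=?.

c must be 10 (only option left). So g can't be 10.
That leaves d = 4. Eliminate 4 elsewhere: g.
e has just one choice, so e = 6. Remove 6 from f.
f must be 2 (only option left).
g's domain is down to {8}, so g = 8.

c=10, d=4, e=6, f=2, g=8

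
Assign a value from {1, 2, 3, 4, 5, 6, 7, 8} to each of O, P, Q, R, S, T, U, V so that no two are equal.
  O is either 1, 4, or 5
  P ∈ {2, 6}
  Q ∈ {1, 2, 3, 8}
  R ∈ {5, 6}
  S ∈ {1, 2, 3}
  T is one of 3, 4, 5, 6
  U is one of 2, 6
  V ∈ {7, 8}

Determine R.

5

The 8 variables draw from only 8 values {1, 2, 3, 4, 5, 6, 7, 8}, so each is used; only V can be 7, hence V = 7.
Among the 7 still-open variables, 8 fits only Q (and all 7 values in {1, 2, 3, 4, 5, 6, 8} must be used), so Q = 8.
The 2 variables P and U are confined to {2, 6}, which locks those values in; drop them from R, S, T.
So R = 5.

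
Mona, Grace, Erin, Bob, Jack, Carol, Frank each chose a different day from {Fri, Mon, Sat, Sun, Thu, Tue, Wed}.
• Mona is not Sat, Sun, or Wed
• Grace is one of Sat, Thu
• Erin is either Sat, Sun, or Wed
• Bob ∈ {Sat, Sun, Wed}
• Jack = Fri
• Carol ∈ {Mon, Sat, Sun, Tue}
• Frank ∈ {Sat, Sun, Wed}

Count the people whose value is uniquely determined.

Jack has just one choice, so Jack = Fri. Remove Fri from Mona.
Erin, Bob, Frank share exactly the 3 values {Sat, Sun, Wed}; by pigeonhole those values go to them, so strike Sat, Sun, Wed from Grace, Carol.
Grace's domain is down to {Thu}, so Grace = Thu. So Mona can't be Thu.
Determined: Grace=Thu, Jack=Fri. The other people each still have more than one consistent value. That makes 2.

2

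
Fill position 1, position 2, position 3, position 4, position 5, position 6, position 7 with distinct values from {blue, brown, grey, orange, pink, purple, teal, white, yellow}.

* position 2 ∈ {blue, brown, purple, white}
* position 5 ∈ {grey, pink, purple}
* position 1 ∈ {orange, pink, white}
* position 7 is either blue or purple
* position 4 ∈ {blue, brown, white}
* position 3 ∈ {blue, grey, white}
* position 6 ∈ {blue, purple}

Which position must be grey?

position 3

Among the 7 variables, orange fits only position 1 (and all 7 values in {blue, brown, grey, orange, pink, purple, white} must be used), so position 1 = orange.
The 6 still-open variables draw from only 6 values {blue, brown, grey, pink, purple, white}, so each is used; only position 5 can be pink, hence position 5 = pink.
Among the 5 still-open variables, grey fits only position 3 (and all 5 values in {blue, brown, grey, purple, white} must be used), so position 3 = grey.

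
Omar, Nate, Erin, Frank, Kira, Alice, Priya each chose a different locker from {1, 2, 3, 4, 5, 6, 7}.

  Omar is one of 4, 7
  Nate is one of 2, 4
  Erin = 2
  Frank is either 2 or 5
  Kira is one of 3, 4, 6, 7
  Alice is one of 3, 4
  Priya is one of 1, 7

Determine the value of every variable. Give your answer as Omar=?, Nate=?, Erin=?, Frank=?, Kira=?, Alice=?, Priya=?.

Erin must be 2 (only option left). So Nate, Frank can't be 2.
Frank must be 5 (only option left).
That leaves Nate = 4. So Omar, Kira, Alice can't be 4.
Alice must be 3 (only option left). Remove 3 from Kira.
Omar must be 7 (only option left). So Kira, Priya can't be 7.
Kira has just one choice, so Kira = 6.
Priya's domain is down to {1}, so Priya = 1.

Omar=7, Nate=4, Erin=2, Frank=5, Kira=6, Alice=3, Priya=1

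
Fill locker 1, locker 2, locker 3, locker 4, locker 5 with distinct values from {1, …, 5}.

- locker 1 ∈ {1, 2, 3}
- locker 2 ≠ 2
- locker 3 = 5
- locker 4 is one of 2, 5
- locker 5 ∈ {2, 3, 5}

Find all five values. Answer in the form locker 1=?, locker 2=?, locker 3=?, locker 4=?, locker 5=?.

locker 3 has just one choice, so locker 3 = 5. Remove 5 from locker 2, locker 4, locker 5.
locker 4 has just one choice, so locker 4 = 2. Remove 2 from locker 1, locker 5.
locker 5's domain is down to {3}, so locker 5 = 3. Strike 3 from locker 1, locker 2.
locker 1 has just one choice, so locker 1 = 1. Eliminate 1 elsewhere: locker 2.
That leaves locker 2 = 4.

locker 1=1, locker 2=4, locker 3=5, locker 4=2, locker 5=3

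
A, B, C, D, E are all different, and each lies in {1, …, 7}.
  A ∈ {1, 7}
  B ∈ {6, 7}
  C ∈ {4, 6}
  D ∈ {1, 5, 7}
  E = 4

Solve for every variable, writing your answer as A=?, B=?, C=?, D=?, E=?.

A=1, B=7, C=6, D=5, E=4

E's domain is down to {4}, so E = 4. Strike 4 from C.
C must be 6 (only option left). Strike 6 from B.
B's domain is down to {7}, so B = 7. Eliminate 7 elsewhere: A, D.
A has just one choice, so A = 1. Eliminate 1 elsewhere: D.
D has just one choice, so D = 5.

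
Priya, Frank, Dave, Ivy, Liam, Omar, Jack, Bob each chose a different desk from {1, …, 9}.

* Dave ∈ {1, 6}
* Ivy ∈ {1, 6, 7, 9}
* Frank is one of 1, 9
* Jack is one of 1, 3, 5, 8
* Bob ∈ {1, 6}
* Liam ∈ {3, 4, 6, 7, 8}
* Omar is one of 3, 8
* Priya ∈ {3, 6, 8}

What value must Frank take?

9

The 8 variables together cover exactly {1, 3, 4, 5, 6, 7, 8, 9} — 8 values for 8 variables — and 4 appears only in Liam's list, so Liam = 4.
The 7 still-open variables together cover exactly {1, 3, 5, 6, 7, 8, 9} — 7 values for 7 variables — and 5 appears only in Jack's list, so Jack = 5.
The 6 still-open variables draw from only 6 values {1, 3, 6, 7, 8, 9}, so each is used; only Ivy can be 7, hence Ivy = 7.
The 5 still-open variables together cover exactly {1, 3, 6, 8, 9} — 5 values for 5 variables — and 9 appears only in Frank's list, so Frank = 9.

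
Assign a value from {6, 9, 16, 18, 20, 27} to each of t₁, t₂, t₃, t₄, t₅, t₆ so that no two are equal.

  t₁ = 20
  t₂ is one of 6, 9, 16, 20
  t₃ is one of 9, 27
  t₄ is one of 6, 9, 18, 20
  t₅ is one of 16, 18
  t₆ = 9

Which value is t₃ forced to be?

t₁'s domain is down to {20}, so t₁ = 20. Remove 20 from t₂, t₄.
t₆ has just one choice, so t₆ = 9. Eliminate 9 elsewhere: t₂, t₃, t₄.
So t₃ = 27.

27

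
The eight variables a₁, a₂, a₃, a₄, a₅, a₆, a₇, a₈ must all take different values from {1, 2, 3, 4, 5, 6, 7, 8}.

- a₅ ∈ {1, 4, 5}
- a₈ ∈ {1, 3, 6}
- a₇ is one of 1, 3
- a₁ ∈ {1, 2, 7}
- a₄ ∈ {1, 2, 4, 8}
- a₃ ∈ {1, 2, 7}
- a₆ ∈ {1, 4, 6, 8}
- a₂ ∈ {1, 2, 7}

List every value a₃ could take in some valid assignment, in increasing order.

1, 2, 7

The 8 variables draw from only 8 values {1, 2, 3, 4, 5, 6, 7, 8}, so each is used; only a₅ can be 5, hence a₅ = 5.
a₁, a₂, a₃ share exactly the 3 values {1, 2, 7}; by pigeonhole those values go to them, so strike 1, 2, 7 from a₄, a₆, a₇, a₈.
a₇'s domain is down to {3}, so a₇ = 3. Strike 3 from a₈.
That leaves a₈ = 6. Eliminate 6 elsewhere: a₆.
No further eliminations apply; a₃ can still be any of 1, 2, 7.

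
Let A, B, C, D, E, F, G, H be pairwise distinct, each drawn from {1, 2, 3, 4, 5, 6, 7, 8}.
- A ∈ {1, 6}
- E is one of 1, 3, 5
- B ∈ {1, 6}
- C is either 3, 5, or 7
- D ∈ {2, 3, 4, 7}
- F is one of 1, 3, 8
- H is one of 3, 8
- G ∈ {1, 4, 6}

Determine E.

The 8 variables together cover exactly {1, 2, 3, 4, 5, 6, 7, 8} — 8 values for 8 variables — and 2 appears only in D's list, so D = 2.
The 7 still-open variables draw from only 7 values {1, 3, 4, 5, 6, 7, 8}, so each is used; only G can be 4, hence G = 4.
Among the 6 still-open variables, 7 fits only C (and all 6 values in {1, 3, 5, 6, 7, 8} must be used), so C = 7.
Among the 5 still-open variables, 5 fits only E (and all 5 values in {1, 3, 5, 6, 8} must be used), so E = 5.

5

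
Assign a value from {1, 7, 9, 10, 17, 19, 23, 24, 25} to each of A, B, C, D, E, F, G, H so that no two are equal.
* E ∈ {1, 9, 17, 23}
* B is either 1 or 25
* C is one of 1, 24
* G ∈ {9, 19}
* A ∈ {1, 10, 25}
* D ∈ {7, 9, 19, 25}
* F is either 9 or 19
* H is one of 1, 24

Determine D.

7

The 2 variables C and H are confined to {1, 24}, which locks those values in; drop them from A, B, E.
B's domain is down to {25}, so B = 25. Eliminate 25 elsewhere: A, D.
A has just one choice, so A = 10.
The 2 variables F and G are confined to {9, 19}, which locks those values in; drop them from D, E.
So D = 7.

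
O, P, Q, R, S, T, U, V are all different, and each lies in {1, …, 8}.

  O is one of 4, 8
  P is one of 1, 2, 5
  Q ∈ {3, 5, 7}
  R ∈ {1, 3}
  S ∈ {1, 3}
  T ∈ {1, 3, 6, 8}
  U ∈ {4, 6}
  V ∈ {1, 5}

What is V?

5

Among the 8 variables, 2 fits only P (and all 8 values in {1, 2, 3, 4, 5, 6, 7, 8} must be used), so P = 2.
The 7 still-open variables together cover exactly {1, 3, 4, 5, 6, 7, 8} — 7 values for 7 variables — and 7 appears only in Q's list, so Q = 7.
Among the 6 still-open variables, 5 fits only V (and all 6 values in {1, 3, 4, 5, 6, 8} must be used), so V = 5.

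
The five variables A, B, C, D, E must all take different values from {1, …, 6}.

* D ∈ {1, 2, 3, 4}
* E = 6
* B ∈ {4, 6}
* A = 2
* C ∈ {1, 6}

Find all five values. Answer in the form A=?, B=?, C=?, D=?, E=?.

A=2, B=4, C=1, D=3, E=6

A has just one choice, so A = 2. Remove 2 from D.
E's domain is down to {6}, so E = 6. Strike 6 from B, C.
B must be 4 (only option left). Eliminate 4 elsewhere: D.
That leaves C = 1. Remove 1 from D.
D's domain is down to {3}, so D = 3.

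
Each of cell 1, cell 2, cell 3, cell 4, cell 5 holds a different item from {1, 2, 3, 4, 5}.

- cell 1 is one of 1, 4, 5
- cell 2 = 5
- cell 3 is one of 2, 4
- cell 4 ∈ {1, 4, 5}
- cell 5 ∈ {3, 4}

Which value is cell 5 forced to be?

3

cell 2 has just one choice, so cell 2 = 5. Remove 5 from cell 1, cell 4.
The 4 still-open variables draw from only 4 values {1, 2, 3, 4}, so each is used; only cell 3 can be 2, hence cell 3 = 2.
The 3 still-open variables draw from only 3 values {1, 3, 4}, so each is used; only cell 5 can be 3, hence cell 5 = 3.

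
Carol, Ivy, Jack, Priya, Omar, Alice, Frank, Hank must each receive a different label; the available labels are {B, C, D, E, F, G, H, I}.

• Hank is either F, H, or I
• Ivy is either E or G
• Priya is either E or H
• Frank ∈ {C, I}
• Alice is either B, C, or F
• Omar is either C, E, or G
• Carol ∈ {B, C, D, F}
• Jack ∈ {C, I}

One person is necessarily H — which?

Among the 8 variables, D fits only Carol (and all 8 values in {B, C, D, E, F, G, H, I} must be used), so Carol = D.
The 7 still-open variables draw from only 7 values {B, C, E, F, G, H, I}, so each is used; only Alice can be B, hence Alice = B.
Among the 6 still-open variables, F fits only Hank (and all 6 values in {C, E, F, G, H, I} must be used), so Hank = F.
The 5 still-open variables draw from only 5 values {C, E, G, H, I}, so each is used; only Priya can be H, hence Priya = H.

Priya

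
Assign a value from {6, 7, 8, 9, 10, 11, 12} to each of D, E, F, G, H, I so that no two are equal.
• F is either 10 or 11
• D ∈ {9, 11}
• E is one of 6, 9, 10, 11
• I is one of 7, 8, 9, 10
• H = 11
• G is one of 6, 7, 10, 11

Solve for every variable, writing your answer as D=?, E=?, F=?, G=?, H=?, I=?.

D=9, E=6, F=10, G=7, H=11, I=8

H has just one choice, so H = 11. Eliminate 11 elsewhere: D, E, F, G.
D's domain is down to {9}, so D = 9. Eliminate 9 elsewhere: E, I.
F's domain is down to {10}, so F = 10. So E, G, I can't be 10.
E has just one choice, so E = 6. Remove 6 from G.
G must be 7 (only option left). So I can't be 7.
That leaves I = 8.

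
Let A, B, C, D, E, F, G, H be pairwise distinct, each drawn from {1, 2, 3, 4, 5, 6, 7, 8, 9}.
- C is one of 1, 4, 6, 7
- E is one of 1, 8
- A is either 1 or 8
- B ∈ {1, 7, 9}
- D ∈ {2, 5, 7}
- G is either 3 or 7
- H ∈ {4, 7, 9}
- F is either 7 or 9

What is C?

A and E share exactly the 2 values {1, 8}; by pigeonhole those values go to them, so strike 1, 8 from B, C.
B and F between them cover only {7, 9} — a naked pair. Remove those values from C, D, G, H.
That leaves G = 3.
That leaves H = 4. So C can't be 4.
So C = 6.

6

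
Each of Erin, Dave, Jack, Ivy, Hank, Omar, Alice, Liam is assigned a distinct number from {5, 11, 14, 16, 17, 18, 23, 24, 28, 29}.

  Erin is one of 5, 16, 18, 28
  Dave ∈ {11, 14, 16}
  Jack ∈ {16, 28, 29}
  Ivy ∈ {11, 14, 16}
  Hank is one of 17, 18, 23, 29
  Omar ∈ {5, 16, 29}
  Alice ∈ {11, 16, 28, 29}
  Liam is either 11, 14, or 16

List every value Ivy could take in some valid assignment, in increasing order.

Dave, Ivy, Liam share exactly the 3 values {11, 14, 16}; by pigeonhole those values go to them, so strike 11, 14, 16 from Erin, Jack, Omar, Alice.
Jack and Alice between them cover only {28, 29} — a naked pair. Remove those values from Erin, Hank, Omar.
That leaves Omar = 5. Eliminate 5 elsewhere: Erin.
That leaves Erin = 18. Remove 18 from Hank.
No further eliminations apply; Ivy can still be any of 11, 14, 16.

11, 14, 16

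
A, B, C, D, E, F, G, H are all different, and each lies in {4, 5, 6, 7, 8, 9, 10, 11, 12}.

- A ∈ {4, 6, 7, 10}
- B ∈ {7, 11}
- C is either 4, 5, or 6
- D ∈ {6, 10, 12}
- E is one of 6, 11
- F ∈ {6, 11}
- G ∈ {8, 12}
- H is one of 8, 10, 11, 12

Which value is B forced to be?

7

The 8 variables together cover exactly {4, 5, 6, 7, 8, 10, 11, 12} — 8 values for 8 variables — and 5 appears only in C's list, so C = 5.
Among the 7 still-open variables, 4 fits only A (and all 7 values in {4, 6, 7, 8, 10, 11, 12} must be used), so A = 4.
Among the 6 still-open variables, 7 fits only B (and all 6 values in {6, 7, 8, 10, 11, 12} must be used), so B = 7.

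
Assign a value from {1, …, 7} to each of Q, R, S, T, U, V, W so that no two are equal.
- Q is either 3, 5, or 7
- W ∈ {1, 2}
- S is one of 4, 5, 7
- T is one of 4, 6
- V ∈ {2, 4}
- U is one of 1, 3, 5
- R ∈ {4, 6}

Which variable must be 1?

R and T share exactly the 2 values {4, 6}; by pigeonhole those values go to them, so strike 4, 6 from S, V.
V must be 2 (only option left). Remove 2 from W.
So 1 goes to W.

W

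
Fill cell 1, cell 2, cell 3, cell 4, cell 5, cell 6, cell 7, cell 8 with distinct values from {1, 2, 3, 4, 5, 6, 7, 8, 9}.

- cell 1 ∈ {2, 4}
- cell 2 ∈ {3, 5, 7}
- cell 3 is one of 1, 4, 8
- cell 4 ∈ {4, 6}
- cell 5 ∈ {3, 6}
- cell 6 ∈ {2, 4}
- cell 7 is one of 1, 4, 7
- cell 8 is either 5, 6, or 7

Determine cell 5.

The 8 variables together cover exactly {1, 2, 3, 4, 5, 6, 7, 8} — 8 values for 8 variables — and 8 appears only in cell 3's list, so cell 3 = 8.
Among the 7 still-open variables, 1 fits only cell 7 (and all 7 values in {1, 2, 3, 4, 5, 6, 7} must be used), so cell 7 = 1.
cell 1 and cell 6 share exactly the 2 values {2, 4}; by pigeonhole those values go to them, so strike 2, 4 from cell 4.
cell 4's domain is down to {6}, so cell 4 = 6. Remove 6 from cell 5, cell 8.
So cell 5 = 3.

3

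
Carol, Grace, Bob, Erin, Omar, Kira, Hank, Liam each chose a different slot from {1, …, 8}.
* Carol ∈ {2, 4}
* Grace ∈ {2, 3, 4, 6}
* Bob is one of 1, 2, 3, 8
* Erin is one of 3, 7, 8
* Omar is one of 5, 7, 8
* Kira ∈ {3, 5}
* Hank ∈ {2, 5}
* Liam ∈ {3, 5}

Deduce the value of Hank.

The 8 variables together cover exactly {1, 2, 3, 4, 5, 6, 7, 8} — 8 values for 8 variables — and 1 appears only in Bob's list, so Bob = 1.
The 7 still-open variables together cover exactly {2, 3, 4, 5, 6, 7, 8} — 7 values for 7 variables — and 6 appears only in Grace's list, so Grace = 6.
The 6 still-open variables together cover exactly {2, 3, 4, 5, 7, 8} — 6 values for 6 variables — and 4 appears only in Carol's list, so Carol = 4.
The 5 still-open variables together cover exactly {2, 3, 5, 7, 8} — 5 values for 5 variables — and 2 appears only in Hank's list, so Hank = 2.

2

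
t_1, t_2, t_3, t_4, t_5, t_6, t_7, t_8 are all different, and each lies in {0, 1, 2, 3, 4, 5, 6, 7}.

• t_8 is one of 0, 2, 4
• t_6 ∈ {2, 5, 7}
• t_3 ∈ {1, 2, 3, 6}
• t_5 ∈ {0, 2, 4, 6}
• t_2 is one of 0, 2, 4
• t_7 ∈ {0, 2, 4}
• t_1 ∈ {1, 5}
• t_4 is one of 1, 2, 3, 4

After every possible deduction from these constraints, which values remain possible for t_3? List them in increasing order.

1, 3

Among the 8 variables, 7 fits only t_6 (and all 8 values in {0, 1, 2, 3, 4, 5, 6, 7} must be used), so t_6 = 7.
Among the 7 still-open variables, 5 fits only t_1 (and all 7 values in {0, 1, 2, 3, 4, 5, 6} must be used), so t_1 = 5.
t_2, t_7, t_8 share exactly the 3 values {0, 2, 4}; by pigeonhole those values go to them, so strike 0, 2, 4 from t_3, t_4, t_5.
t_5's domain is down to {6}, so t_5 = 6. Remove 6 from t_3.
No further eliminations apply; t_3 can still be any of 1, 3.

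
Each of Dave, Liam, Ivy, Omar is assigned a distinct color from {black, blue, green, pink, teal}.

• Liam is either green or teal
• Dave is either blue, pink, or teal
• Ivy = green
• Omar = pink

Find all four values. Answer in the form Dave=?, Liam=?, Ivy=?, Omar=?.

Ivy must be green (only option left). Remove green from Liam.
Omar's domain is down to {pink}, so Omar = pink. Eliminate pink elsewhere: Dave.
Liam's domain is down to {teal}, so Liam = teal. Strike teal from Dave.
Dave must be blue (only option left).

Dave=blue, Liam=teal, Ivy=green, Omar=pink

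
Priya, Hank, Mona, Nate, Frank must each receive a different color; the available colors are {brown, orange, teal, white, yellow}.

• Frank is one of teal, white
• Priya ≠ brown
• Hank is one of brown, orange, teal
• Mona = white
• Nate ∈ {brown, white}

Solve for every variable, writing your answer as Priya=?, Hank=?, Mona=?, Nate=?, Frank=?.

Priya=yellow, Hank=orange, Mona=white, Nate=brown, Frank=teal

Mona's domain is down to {white}, so Mona = white. So Priya, Nate, Frank can't be white.
Nate has just one choice, so Nate = brown. So Hank can't be brown.
Frank must be teal (only option left). Remove teal from Priya, Hank.
Hank's domain is down to {orange}, so Hank = orange. Strike orange from Priya.
That leaves Priya = yellow.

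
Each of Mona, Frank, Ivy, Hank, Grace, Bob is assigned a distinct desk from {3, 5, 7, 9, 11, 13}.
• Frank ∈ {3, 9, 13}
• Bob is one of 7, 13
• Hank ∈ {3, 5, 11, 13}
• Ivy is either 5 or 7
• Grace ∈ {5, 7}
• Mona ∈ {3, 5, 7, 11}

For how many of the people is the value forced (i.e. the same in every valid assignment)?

2

The 6 variables together cover exactly {3, 5, 7, 9, 11, 13} — 6 values for 6 variables — and 9 appears only in Frank's list, so Frank = 9.
The 2 variables Ivy and Grace are confined to {5, 7}, which locks those values in; drop them from Mona, Hank, Bob.
Bob's domain is down to {13}, so Bob = 13. Strike 13 from Hank.
Determined: Frank=9, Bob=13. The other people each still have more than one consistent value. That makes 2.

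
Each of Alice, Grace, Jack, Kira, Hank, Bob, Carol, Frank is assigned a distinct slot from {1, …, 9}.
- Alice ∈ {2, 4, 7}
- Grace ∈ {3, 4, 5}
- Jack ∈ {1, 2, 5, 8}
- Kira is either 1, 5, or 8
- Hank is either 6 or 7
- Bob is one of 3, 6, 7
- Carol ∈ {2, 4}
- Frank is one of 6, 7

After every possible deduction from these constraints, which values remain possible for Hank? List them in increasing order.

Hank and Frank share exactly the 2 values {6, 7}; by pigeonhole those values go to them, so strike 6, 7 from Alice, Bob.
Bob has just one choice, so Bob = 3. Strike 3 from Grace.
The 2 variables Alice and Carol are confined to {2, 4}, which locks those values in; drop them from Grace, Jack.
Grace must be 5 (only option left). Eliminate 5 elsewhere: Jack, Kira.
No further eliminations apply; Hank can still be any of 6, 7.

6, 7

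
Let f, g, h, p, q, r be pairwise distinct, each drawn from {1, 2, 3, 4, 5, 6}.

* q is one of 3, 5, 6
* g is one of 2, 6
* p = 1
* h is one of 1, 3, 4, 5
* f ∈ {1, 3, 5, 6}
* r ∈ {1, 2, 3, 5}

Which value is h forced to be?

4

p has just one choice, so p = 1. Strike 1 from f, h, r.
The 5 still-open variables together cover exactly {2, 3, 4, 5, 6} — 5 values for 5 variables — and 4 appears only in h's list, so h = 4.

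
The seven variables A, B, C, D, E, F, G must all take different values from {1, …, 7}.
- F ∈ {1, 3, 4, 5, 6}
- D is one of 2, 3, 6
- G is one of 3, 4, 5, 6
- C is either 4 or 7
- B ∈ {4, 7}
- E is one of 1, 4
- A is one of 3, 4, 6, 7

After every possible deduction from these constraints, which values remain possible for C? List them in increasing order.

The 7 variables draw from only 7 values {1, 2, 3, 4, 5, 6, 7}, so each is used; only D can be 2, hence D = 2.
B and C share exactly the 2 values {4, 7}; by pigeonhole those values go to them, so strike 4, 7 from A, E, F, G.
E's domain is down to {1}, so E = 1. So F can't be 1.
No further eliminations apply; C can still be any of 4, 7.

4, 7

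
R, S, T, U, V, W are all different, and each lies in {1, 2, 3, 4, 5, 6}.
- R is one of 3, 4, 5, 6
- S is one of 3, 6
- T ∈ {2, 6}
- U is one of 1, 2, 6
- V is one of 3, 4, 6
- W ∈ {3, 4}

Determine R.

5

The 6 variables draw from only 6 values {1, 2, 3, 4, 5, 6}, so each is used; only U can be 1, hence U = 1.
The 5 still-open variables together cover exactly {2, 3, 4, 5, 6} — 5 values for 5 variables — and 2 appears only in T's list, so T = 2.
The 4 still-open variables draw from only 4 values {3, 4, 5, 6}, so each is used; only R can be 5, hence R = 5.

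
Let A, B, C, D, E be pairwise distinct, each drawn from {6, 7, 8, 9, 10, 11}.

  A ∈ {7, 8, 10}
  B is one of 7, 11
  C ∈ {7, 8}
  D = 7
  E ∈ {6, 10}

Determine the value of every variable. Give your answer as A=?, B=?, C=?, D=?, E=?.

A=10, B=11, C=8, D=7, E=6

D has just one choice, so D = 7. Remove 7 from A, B, C.
That leaves B = 11.
C must be 8 (only option left). Eliminate 8 elsewhere: A.
A has just one choice, so A = 10. Strike 10 from E.
E has just one choice, so E = 6.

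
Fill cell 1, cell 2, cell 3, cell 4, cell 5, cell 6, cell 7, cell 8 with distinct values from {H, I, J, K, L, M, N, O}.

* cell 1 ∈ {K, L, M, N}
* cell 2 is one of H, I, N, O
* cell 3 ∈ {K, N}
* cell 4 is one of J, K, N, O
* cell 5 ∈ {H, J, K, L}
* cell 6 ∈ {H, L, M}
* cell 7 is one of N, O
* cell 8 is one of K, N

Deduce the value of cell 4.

The 8 variables draw from only 8 values {H, I, J, K, L, M, N, O}, so each is used; only cell 2 can be I, hence cell 2 = I.
cell 3 and cell 8 share exactly the 2 values {K, N}; by pigeonhole those values go to them, so strike K, N from cell 1, cell 4, cell 5, cell 7.
cell 7 has just one choice, so cell 7 = O. Remove O from cell 4.
So cell 4 = J.

J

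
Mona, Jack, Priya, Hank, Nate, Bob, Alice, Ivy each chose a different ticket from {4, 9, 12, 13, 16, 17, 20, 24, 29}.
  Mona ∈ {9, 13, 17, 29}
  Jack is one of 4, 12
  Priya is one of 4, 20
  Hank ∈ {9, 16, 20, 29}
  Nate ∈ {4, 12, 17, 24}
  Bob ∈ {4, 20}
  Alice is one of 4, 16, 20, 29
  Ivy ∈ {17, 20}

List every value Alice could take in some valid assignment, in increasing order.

16, 29

Priya and Bob share exactly the 2 values {4, 20}; by pigeonhole those values go to them, so strike 4, 20 from Jack, Hank, Nate, Alice, Ivy.
That leaves Jack = 12. Remove 12 from Nate.
Ivy has just one choice, so Ivy = 17. So Mona, Nate can't be 17.
Nate must be 24 (only option left).
No further eliminations apply; Alice can still be any of 16, 29.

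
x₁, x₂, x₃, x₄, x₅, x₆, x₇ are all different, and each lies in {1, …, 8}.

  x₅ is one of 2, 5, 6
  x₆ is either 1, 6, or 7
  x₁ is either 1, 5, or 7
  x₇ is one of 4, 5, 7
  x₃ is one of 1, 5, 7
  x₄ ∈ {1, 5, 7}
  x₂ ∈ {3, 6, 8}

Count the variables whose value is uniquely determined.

3

The 3 variables x₁, x₃, x₄ are confined to {1, 5, 7}, which locks those values in; drop them from x₅, x₆, x₇.
x₆'s domain is down to {6}, so x₆ = 6. Remove 6 from x₂, x₅.
x₇'s domain is down to {4}, so x₇ = 4.
x₅ has just one choice, so x₅ = 2.
Determined: x₅=2, x₆=6, x₇=4. The other variables each still have more than one consistent value. That makes 3.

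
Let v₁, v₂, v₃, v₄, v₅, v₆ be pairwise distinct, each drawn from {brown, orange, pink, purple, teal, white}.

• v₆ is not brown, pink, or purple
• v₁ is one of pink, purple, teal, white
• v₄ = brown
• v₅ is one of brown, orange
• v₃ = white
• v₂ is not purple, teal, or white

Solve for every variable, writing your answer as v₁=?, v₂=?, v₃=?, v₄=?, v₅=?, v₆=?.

v₁=purple, v₂=pink, v₃=white, v₄=brown, v₅=orange, v₆=teal

v₃'s domain is down to {white}, so v₃ = white. Remove white from v₁, v₆.
v₄ has just one choice, so v₄ = brown. Eliminate brown elsewhere: v₂, v₅.
v₅ has just one choice, so v₅ = orange. So v₂, v₆ can't be orange.
That leaves v₆ = teal. Strike teal from v₁.
v₂'s domain is down to {pink}, so v₂ = pink. So v₁ can't be pink.
v₁ must be purple (only option left).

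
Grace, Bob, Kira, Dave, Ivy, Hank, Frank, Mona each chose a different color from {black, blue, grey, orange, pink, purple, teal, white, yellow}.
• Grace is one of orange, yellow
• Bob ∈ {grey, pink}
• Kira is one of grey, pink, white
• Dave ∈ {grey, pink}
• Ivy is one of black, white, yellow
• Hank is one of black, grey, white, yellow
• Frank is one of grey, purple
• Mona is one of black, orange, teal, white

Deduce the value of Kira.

Among the 8 variables, purple fits only Frank (and all 8 values in {black, grey, orange, pink, purple, teal, white, yellow} must be used), so Frank = purple.
The 7 still-open variables draw from only 7 values {black, grey, orange, pink, teal, white, yellow}, so each is used; only Mona can be teal, hence Mona = teal.
The 6 still-open variables draw from only 6 values {black, grey, orange, pink, white, yellow}, so each is used; only Grace can be orange, hence Grace = orange.
Bob and Dave share exactly the 2 values {grey, pink}; by pigeonhole those values go to them, so strike grey, pink from Kira, Hank.
So Kira = white.

white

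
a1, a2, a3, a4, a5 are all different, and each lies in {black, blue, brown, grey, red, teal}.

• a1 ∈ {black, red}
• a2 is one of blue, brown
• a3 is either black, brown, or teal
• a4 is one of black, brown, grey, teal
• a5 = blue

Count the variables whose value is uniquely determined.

2

a5's domain is down to {blue}, so a5 = blue. Eliminate blue elsewhere: a2.
a2 has just one choice, so a2 = brown. Remove brown from a3, a4.
Determined: a2=brown, a5=blue. The other variables each still have more than one consistent value. That makes 2.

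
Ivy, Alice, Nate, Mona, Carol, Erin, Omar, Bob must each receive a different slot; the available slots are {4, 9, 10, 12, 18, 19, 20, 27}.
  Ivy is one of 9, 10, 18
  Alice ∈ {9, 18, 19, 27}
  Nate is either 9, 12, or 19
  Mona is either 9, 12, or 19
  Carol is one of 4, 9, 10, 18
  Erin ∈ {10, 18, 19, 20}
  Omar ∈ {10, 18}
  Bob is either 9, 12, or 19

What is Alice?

The 8 variables together cover exactly {4, 9, 10, 12, 18, 19, 20, 27} — 8 values for 8 variables — and 4 appears only in Carol's list, so Carol = 4.
The 7 still-open variables draw from only 7 values {9, 10, 12, 18, 19, 20, 27}, so each is used; only Erin can be 20, hence Erin = 20.
Among the 6 still-open variables, 27 fits only Alice (and all 6 values in {9, 10, 12, 18, 19, 27} must be used), so Alice = 27.

27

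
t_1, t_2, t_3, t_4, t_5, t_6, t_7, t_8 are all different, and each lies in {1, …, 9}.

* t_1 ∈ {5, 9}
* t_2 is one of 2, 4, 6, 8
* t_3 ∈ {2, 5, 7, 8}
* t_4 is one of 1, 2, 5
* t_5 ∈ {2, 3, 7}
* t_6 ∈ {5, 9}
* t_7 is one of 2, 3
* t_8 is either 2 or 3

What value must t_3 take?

t_1 and t_6 between them cover only {5, 9} — a naked pair. Remove those values from t_3, t_4.
t_7 and t_8 between them cover only {2, 3} — a naked pair. Remove those values from t_2, t_3, t_4, t_5.
t_4's domain is down to {1}, so t_4 = 1.
t_5 has just one choice, so t_5 = 7. Strike 7 from t_3.
So t_3 = 8.

8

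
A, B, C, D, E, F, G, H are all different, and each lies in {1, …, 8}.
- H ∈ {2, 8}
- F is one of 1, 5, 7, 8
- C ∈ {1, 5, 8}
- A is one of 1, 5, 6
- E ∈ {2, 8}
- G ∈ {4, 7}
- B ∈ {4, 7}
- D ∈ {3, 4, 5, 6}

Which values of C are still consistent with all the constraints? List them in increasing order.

1, 5

Among the 8 variables, 3 fits only D (and all 8 values in {1, 2, 3, 4, 5, 6, 7, 8} must be used), so D = 3.
Among the 7 still-open variables, 6 fits only A (and all 7 values in {1, 2, 4, 5, 6, 7, 8} must be used), so A = 6.
B and G between them cover only {4, 7} — a naked pair. Remove those values from F.
E and H between them cover only {2, 8} — a naked pair. Remove those values from C, F.
No further eliminations apply; C can still be any of 1, 5.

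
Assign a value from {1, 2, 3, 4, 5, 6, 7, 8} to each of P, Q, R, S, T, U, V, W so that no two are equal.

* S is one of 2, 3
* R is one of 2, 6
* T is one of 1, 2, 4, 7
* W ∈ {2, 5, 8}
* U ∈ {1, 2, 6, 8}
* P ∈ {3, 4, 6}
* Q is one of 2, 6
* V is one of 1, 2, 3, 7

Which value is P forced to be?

The 8 variables draw from only 8 values {1, 2, 3, 4, 5, 6, 7, 8}, so each is used; only W can be 5, hence W = 5.
The 7 still-open variables draw from only 7 values {1, 2, 3, 4, 6, 7, 8}, so each is used; only U can be 8, hence U = 8.
Q and R share exactly the 2 values {2, 6}; by pigeonhole those values go to them, so strike 2, 6 from P, S, T, V.
S must be 3 (only option left). Eliminate 3 elsewhere: P, V.
So P = 4.

4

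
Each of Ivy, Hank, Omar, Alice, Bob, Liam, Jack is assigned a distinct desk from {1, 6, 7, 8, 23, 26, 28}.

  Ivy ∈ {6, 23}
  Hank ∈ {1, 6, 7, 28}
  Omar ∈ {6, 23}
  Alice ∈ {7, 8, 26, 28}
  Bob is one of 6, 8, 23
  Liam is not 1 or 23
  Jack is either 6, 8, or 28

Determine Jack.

28

Among the 7 variables, 1 fits only Hank (and all 7 values in {1, 6, 7, 8, 23, 26, 28} must be used), so Hank = 1.
Ivy and Omar between them cover only {6, 23} — a naked pair. Remove those values from Bob, Liam, Jack.
Bob's domain is down to {8}, so Bob = 8. Eliminate 8 elsewhere: Alice, Liam, Jack.
So Jack = 28.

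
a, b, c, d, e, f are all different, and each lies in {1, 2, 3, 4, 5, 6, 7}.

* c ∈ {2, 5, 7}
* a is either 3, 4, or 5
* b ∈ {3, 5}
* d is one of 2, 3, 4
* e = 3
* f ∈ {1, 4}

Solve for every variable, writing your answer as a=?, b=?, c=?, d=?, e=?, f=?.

a=4, b=5, c=7, d=2, e=3, f=1

e's domain is down to {3}, so e = 3. Eliminate 3 elsewhere: a, b, d.
b has just one choice, so b = 5. Strike 5 from a, c.
a has just one choice, so a = 4. So d, f can't be 4.
d's domain is down to {2}, so d = 2. So c can't be 2.
f must be 1 (only option left).
c's domain is down to {7}, so c = 7.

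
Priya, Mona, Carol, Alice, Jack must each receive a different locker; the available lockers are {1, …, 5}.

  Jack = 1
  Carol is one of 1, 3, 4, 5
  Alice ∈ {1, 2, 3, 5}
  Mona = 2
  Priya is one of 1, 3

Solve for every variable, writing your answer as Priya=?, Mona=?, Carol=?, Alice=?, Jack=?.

Mona has just one choice, so Mona = 2. So Alice can't be 2.
Jack must be 1 (only option left). Strike 1 from Priya, Carol, Alice.
Priya's domain is down to {3}, so Priya = 3. So Carol, Alice can't be 3.
Alice's domain is down to {5}, so Alice = 5. So Carol can't be 5.
Carol has just one choice, so Carol = 4.

Priya=3, Mona=2, Carol=4, Alice=5, Jack=1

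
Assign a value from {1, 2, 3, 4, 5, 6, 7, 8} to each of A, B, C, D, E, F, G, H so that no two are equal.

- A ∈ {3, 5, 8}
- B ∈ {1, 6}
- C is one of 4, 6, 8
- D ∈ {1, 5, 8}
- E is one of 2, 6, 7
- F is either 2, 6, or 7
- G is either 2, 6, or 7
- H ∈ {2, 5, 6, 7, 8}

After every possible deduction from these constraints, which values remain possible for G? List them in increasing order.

The 8 variables draw from only 8 values {1, 2, 3, 4, 5, 6, 7, 8}, so each is used; only A can be 3, hence A = 3.
The 7 still-open variables draw from only 7 values {1, 2, 4, 5, 6, 7, 8}, so each is used; only C can be 4, hence C = 4.
The 3 variables E, F, G are confined to {2, 6, 7}, which locks those values in; drop them from B, H.
That leaves B = 1. Remove 1 from D.
No further eliminations apply; G can still be any of 2, 6, 7.

2, 6, 7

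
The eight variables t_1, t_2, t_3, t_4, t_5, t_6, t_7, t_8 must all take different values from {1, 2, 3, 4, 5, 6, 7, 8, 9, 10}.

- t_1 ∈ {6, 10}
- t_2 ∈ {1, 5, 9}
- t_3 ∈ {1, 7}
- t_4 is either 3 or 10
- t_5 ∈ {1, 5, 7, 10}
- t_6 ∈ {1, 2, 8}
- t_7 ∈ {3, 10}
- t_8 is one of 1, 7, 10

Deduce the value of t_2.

t_4 and t_7 between them cover only {3, 10} — a naked pair. Remove those values from t_1, t_5, t_8.
t_1's domain is down to {6}, so t_1 = 6.
The 2 variables t_3 and t_8 are confined to {1, 7}, which locks those values in; drop them from t_2, t_5, t_6.
t_5's domain is down to {5}, so t_5 = 5. So t_2 can't be 5.
So t_2 = 9.

9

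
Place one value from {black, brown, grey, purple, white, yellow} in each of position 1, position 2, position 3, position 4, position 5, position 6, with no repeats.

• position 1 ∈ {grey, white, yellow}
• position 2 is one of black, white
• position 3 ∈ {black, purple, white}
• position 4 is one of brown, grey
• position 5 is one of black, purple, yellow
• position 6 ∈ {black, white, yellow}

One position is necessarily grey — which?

position 1

The 6 variables together cover exactly {black, brown, grey, purple, white, yellow} — 6 values for 6 variables — and brown appears only in position 4's list, so position 4 = brown.
The 5 still-open variables draw from only 5 values {black, grey, purple, white, yellow}, so each is used; only position 1 can be grey, hence position 1 = grey.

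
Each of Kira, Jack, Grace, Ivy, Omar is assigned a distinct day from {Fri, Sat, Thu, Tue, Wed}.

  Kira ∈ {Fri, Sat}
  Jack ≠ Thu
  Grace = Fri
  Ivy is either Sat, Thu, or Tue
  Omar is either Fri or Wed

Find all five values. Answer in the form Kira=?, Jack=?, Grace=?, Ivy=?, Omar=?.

Grace has just one choice, so Grace = Fri. Remove Fri from Kira, Jack, Omar.
Omar has just one choice, so Omar = Wed. So Jack can't be Wed.
That leaves Kira = Sat. Eliminate Sat elsewhere: Jack, Ivy.
Jack must be Tue (only option left). Strike Tue from Ivy.
Ivy has just one choice, so Ivy = Thu.

Kira=Sat, Jack=Tue, Grace=Fri, Ivy=Thu, Omar=Wed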